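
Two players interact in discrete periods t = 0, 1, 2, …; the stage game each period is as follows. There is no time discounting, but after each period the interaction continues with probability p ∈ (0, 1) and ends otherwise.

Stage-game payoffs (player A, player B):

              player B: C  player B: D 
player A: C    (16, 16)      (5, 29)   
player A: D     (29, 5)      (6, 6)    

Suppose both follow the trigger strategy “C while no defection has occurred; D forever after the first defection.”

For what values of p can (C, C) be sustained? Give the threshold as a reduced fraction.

With no time discounting, the continuation probability p plays the role of the discount factor.
Grim-trigger IC: 16/(1−p) ≥ 29 + 6p/(1−p) ⇒ p ≥ (29−16)/(29−6) = 13/23.

13/23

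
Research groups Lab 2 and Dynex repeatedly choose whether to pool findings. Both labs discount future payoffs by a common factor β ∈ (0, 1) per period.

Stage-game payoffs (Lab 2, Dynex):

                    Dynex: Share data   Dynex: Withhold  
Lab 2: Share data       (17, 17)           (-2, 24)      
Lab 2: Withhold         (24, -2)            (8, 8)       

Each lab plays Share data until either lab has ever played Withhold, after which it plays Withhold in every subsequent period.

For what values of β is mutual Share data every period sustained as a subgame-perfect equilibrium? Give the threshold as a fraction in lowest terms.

7/16

Cooperation forever yields 17 each period: 17/(1−β).
Deviating yields 24 once, then 8 forever: 24 + 8β/(1−β).
No profitable deviation requires 17/(1−β) ≥ 24 + 8β/(1−β).
Multiplying by (1−β): 17 ≥ 24(1−β) + 8β = 24 − 16β.
So 16β ≥ 7, i.e. β ≥ 7/16.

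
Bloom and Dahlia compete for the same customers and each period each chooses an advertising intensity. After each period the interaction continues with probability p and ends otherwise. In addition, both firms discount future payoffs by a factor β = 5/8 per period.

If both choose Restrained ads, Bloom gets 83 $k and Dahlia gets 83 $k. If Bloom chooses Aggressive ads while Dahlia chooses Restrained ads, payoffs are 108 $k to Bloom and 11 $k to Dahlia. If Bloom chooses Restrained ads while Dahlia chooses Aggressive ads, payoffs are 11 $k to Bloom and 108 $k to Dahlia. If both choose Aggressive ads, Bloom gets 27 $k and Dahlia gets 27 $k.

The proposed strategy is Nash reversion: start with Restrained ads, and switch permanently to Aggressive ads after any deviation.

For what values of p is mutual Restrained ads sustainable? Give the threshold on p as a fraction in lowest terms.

40/81

With continuation probability p and discount β, the effective per-period discount factor is βp.
Grim-trigger IC: βp ≥ (108−83)/(108−27) = 25/81.
So p ≥ (25/81)/(5/8) = 40/81.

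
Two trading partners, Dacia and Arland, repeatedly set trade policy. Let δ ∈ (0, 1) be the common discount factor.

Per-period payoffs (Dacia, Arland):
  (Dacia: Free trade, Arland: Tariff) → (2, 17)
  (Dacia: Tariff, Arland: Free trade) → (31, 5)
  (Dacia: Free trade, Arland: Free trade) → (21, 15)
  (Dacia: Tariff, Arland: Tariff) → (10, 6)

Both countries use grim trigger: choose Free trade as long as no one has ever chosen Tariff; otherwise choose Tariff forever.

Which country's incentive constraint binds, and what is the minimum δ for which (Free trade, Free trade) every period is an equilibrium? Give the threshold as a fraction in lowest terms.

Dacia: cooperation gives 21 each period; deviation gives 31 once then 10 forever.
  21/(1−δ) ≥ 31 + 10δ/(1−δ) ⇒ δ ≥ 10/21.
Arland: cooperation gives 15 each period; deviation gives 17 once then 6 forever.
  δ ≥ 2/11.
Both must hold, so the binding constraint is Dacia's: δ ≥ 10/21.

Dacia; δ ≥ 10/21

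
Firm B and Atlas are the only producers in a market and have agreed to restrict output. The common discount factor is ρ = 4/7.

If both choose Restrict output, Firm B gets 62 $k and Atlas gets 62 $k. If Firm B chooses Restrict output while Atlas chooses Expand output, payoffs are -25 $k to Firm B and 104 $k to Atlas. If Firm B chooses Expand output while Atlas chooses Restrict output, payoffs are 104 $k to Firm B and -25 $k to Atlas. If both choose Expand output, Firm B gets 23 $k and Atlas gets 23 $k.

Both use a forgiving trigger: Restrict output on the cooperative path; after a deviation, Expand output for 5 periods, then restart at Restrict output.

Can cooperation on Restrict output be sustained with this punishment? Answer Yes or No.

Comparing payoff streams over the 6 periods until play realigns: cooperate → 62(1+ρ+…+ρ^5); deviate → 104 + 23(ρ+…+ρ^5).
Cooperation is sustained iff (62−23)(ρ+…+ρ^5) ≥ 104−62.
ρ+…+ρ^5 = 4/7·(1−(4/7)^5)/(1−4/7) = 1.2521, and (104−62)/(62−23) = 1.0769.
1.2521 ≥ 1.0769, so cooperation is sustainable.

Yes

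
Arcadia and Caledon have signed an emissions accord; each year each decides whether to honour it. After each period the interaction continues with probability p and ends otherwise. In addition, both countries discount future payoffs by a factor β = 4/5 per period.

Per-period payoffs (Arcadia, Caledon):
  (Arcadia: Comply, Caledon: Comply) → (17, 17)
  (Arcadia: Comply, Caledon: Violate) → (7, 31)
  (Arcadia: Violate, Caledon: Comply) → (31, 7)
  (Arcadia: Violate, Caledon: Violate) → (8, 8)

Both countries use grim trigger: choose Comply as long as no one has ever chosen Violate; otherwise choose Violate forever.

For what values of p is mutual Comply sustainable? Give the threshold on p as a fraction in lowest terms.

With continuation probability p and discount β, the effective per-period discount factor is βp.
Grim-trigger IC: βp ≥ (31−17)/(31−8) = 14/23.
So p ≥ (14/23)/(4/5) = 35/46.

35/46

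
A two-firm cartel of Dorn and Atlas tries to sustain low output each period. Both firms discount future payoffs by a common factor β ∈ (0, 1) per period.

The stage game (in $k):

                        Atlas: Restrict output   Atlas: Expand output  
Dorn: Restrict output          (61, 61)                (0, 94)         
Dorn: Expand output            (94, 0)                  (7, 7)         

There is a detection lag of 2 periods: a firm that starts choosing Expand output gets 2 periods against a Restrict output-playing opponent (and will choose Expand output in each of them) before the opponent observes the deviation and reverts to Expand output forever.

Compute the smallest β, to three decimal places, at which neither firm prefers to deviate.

Deviating for the 2 undetected periods gains 94−61 = 33 per period over cooperation, then loses 61−7 = 54 per period forever once punishment starts.
Gain: 33(1 + β + … + β^1); loss: 54·β^2/(1−β).
No profitable deviation ⇔ 33(1−β^2) ≤ 54·β^2, i.e. β^2 ≥ 33/(33+54) = 11/29.
Hence β ≥ (11/29)^(1/2) ≈ 0.616.

0.616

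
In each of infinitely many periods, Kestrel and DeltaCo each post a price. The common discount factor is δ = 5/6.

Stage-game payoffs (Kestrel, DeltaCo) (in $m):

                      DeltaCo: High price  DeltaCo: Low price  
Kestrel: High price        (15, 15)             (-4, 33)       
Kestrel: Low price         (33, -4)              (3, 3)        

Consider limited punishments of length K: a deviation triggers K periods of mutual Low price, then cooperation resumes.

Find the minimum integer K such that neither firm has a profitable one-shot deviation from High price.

Need Σ_{k=1}^{K} δ^k ≥ (33−15)/(15−3) = 1.5000 at δ = 5/6.
At K = 1 the sum is 0.8333 < 1.5000; at K = 2 it is 1.5278 ≥ 1.5000.
So the minimum punishment length is K = 2.

2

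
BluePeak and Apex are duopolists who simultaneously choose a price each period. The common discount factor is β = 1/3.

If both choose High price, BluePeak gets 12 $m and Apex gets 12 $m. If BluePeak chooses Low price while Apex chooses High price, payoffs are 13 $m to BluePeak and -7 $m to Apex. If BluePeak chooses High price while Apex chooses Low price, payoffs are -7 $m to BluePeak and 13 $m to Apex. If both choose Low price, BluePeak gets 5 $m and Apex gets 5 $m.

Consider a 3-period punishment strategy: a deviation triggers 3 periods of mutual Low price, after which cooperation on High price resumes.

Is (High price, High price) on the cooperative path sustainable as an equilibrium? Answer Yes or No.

IC: β+…+β^3 ≥ (13−12)/(12−5) = 1/7.
At β = 1/3: partial sum = 0.4815 ≥ 0.1429. Cooperation sustainable.

Yes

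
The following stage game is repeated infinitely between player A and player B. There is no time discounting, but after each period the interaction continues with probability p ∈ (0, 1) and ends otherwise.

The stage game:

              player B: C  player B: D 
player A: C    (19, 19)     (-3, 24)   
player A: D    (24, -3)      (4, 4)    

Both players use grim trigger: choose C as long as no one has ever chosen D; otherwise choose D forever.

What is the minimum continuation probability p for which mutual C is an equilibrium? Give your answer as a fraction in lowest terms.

With no time discounting, the continuation probability p plays the role of the discount factor.
Grim-trigger IC: 19/(1−p) ≥ 24 + 4p/(1−p) ⇒ p ≥ (24−19)/(24−4) = 1/4.

1/4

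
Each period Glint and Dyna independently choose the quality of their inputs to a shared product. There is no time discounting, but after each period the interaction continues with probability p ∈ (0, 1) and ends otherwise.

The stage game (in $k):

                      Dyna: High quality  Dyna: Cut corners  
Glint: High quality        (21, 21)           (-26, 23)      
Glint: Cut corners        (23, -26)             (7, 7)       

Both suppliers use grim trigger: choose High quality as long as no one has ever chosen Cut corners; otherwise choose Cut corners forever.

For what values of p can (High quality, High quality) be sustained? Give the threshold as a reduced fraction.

With no time discounting, the continuation probability p plays the role of the discount factor.
Grim-trigger IC: 21/(1−p) ≥ 23 + 7p/(1−p) ⇒ p ≥ (23−21)/(23−7) = 1/8.

1/8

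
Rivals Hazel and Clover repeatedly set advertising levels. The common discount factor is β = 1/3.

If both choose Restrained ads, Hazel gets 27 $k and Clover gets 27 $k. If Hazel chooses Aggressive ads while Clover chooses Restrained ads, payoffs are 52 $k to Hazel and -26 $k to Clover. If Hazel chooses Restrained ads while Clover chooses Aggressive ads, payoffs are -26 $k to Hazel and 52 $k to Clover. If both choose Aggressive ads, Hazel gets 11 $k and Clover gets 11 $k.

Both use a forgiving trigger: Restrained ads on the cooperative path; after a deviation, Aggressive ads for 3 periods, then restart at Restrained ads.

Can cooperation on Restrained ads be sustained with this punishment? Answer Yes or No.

No

IC: β+…+β^3 ≥ (52−27)/(27−11) = 25/16.
At β = 1/3: partial sum = 0.4815 < 1.5625. Cooperation not sustainable.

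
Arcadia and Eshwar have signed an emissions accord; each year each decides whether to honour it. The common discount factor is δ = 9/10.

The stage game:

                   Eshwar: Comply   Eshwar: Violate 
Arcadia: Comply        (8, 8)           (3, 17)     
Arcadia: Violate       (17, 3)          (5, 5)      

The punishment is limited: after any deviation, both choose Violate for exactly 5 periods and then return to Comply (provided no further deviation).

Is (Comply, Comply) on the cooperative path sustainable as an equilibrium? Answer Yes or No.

Yes

A one-shot deviation gives 17 now, then 5 for 5 periods, then back to 8.
Gain from deviating: (17−8) today; loss: (8−5) in each of the next 5 periods.
No-deviation condition: (8−5)(δ+…+δ^5) ≥ 17−8, i.e. δ+…+δ^5 ≥ 3.
At δ = 9/10: δ+…+δ^5 = 3.6856 ≥ 3.0000.
So cooperation is sustainable.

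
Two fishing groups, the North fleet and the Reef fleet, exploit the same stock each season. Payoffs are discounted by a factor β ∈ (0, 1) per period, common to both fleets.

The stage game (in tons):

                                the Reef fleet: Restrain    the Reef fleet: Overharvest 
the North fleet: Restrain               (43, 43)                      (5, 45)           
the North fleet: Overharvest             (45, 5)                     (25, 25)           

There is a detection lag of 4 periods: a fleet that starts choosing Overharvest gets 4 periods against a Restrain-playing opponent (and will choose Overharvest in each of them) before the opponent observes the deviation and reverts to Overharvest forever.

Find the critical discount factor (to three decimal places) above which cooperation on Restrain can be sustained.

A deviator earns 45 for 4 periods, then 25 forever; cooperating earns 43 forever. Multiplying the IC by (1−β):
43 ≥ 45(1−β^4) + 25β^4, so 20·β^4 ≥ 2 and β^4 ≥ 1/10.
β ≥ (1/10)^(1/4) ≈ 0.562.

0.562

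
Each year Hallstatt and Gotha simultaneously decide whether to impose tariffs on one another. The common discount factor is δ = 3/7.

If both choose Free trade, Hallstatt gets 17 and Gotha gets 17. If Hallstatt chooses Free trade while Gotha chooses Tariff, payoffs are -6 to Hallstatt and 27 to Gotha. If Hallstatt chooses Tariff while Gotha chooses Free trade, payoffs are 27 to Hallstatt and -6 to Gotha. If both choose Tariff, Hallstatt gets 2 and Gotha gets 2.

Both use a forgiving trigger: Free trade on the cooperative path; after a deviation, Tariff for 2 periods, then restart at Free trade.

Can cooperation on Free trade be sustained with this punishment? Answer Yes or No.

A one-shot deviation gives 27 now, then 2 for 2 periods, then back to 17.
Gain from deviating: (27−17) today; loss: (17−2) in each of the next 2 periods.
No-deviation condition: (17−2)(δ+…+δ^2) ≥ 27−17, i.e. δ+…+δ^2 ≥ 2/3.
At δ = 3/7: δ+…+δ^2 = 0.6122 < 0.6667.
So cooperation is not sustainable.

No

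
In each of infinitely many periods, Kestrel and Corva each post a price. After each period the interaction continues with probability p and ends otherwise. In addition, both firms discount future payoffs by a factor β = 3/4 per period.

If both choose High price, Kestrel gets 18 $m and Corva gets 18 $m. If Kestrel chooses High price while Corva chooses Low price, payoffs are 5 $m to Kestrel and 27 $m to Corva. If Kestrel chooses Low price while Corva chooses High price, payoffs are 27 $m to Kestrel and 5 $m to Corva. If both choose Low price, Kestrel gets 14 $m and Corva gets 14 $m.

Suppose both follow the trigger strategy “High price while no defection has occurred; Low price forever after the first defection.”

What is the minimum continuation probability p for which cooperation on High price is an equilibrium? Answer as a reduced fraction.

Expected continuation weight on next period's payoff is β·p = 3/4·p, which plays the role of the discount factor.
Cooperation requires 3/4·p ≥ (27−18)/(27−14) = 9/13, hence p ≥ 12/13.

12/13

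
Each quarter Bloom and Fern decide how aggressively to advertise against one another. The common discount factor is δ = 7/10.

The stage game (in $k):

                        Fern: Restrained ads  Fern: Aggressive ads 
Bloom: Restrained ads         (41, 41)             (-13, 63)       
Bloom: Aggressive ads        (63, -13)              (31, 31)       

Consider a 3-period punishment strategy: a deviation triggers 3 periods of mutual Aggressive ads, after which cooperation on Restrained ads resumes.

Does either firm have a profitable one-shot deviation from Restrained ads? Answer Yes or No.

Comparing payoff streams over the 4 periods until play realigns: cooperate → 41(1+δ+…+δ^3); deviate → 63 + 31(δ+…+δ^3).
Cooperation is sustained iff (41−31)(δ+…+δ^3) ≥ 63−41.
δ+…+δ^3 = 7/10·(1−(7/10)^3)/(1−7/10) = 1.5330, and (63−41)/(41−31) = 2.2000.
1.5330 < 2.2000, so cooperation is not sustainable.

Yes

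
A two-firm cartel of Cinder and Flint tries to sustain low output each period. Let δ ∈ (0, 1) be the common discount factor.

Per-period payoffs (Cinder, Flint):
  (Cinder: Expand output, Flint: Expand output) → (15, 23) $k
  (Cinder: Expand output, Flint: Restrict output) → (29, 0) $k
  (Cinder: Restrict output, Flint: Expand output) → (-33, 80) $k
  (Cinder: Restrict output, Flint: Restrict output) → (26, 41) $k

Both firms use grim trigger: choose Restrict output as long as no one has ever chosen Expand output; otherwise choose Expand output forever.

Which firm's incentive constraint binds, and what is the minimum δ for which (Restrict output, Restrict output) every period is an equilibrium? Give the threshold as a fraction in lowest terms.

Flint; δ ≥ 13/19

Cinder: cooperation gives 26 each period; deviation gives 29 once then 15 forever.
  26/(1−δ) ≥ 29 + 15δ/(1−δ) ⇒ δ ≥ 3/14.
Flint: cooperation gives 41 each period; deviation gives 80 once then 23 forever.
  δ ≥ 39/57 = 13/19.
Both must hold, so the binding constraint is Flint's: δ ≥ 13/19.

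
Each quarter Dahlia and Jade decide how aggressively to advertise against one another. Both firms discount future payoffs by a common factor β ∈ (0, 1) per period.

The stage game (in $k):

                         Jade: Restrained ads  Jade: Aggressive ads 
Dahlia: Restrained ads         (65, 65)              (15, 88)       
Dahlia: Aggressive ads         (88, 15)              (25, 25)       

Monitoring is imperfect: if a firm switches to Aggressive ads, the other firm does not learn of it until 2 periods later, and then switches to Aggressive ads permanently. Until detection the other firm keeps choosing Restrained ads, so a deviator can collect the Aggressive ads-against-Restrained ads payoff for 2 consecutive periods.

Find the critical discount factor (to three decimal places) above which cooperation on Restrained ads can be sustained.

The best deviation is to choose Aggressive ads for all 2 undetected periods, earning 88 each, then 25 forever once detected.
Deviation value: 88(1−β^2)/(1−β) + 25β^2/(1−β); cooperation value: 65/(1−β).
IC: 65 ≥ 88(1−β^2) + 25β^2 = 88 − 63β^2.
So β^2 ≥ 23/63, giving β ≥ (23/63)^(1/2) ≈ 0.604.

0.604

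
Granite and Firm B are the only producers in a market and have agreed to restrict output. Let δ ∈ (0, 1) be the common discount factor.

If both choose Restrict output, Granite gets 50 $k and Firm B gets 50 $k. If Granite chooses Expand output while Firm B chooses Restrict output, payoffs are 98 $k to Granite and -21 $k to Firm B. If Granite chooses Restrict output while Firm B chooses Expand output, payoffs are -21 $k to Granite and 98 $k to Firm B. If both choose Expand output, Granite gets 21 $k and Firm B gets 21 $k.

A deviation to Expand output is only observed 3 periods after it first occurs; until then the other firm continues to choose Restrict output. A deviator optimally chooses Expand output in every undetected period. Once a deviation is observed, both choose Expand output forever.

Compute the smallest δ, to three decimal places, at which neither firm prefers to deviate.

0.854

Deviating for the 3 undetected periods gains 98−50 = 48 per period over cooperation, then loses 50−21 = 29 per period forever once punishment starts.
Gain: 48(1 + δ + … + δ^2); loss: 29·δ^3/(1−δ).
No profitable deviation ⇔ 48(1−δ^3) ≤ 29·δ^3, i.e. δ^3 ≥ 48/(48+29) = 48/77.
Hence δ ≥ (48/77)^(1/3) ≈ 0.854.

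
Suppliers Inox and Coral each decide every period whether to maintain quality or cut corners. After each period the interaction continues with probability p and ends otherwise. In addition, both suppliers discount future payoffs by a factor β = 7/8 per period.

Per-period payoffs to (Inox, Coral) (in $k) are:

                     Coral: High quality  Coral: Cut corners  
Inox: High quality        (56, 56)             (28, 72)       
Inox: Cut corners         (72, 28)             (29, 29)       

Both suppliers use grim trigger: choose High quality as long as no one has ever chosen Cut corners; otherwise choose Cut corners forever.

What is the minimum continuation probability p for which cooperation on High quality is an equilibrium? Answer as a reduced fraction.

128/301

With continuation probability p and discount β, the effective per-period discount factor is βp.
Grim-trigger IC: βp ≥ (72−56)/(72−29) = 16/43.
So p ≥ (16/43)/(7/8) = 128/301.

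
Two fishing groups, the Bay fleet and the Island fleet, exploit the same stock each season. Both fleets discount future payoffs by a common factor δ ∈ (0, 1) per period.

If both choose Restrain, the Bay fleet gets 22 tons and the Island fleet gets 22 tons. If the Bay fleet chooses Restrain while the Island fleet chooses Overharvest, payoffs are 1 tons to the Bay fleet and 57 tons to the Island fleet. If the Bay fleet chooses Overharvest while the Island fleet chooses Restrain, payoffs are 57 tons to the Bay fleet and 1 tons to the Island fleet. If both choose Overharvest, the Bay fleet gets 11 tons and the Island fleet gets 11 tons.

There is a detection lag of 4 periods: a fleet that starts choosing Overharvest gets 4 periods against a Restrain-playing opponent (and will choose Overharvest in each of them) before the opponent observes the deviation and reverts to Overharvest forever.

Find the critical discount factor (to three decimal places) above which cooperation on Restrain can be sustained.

0.934

Deviating for the 4 undetected periods gains 57−22 = 35 per period over cooperation, then loses 22−11 = 11 per period forever once punishment starts.
Gain: 35(1 + δ + … + δ^3); loss: 11·δ^4/(1−δ).
No profitable deviation ⇔ 35(1−δ^4) ≤ 11·δ^4, i.e. δ^4 ≥ 35/(35+11) = 35/46.
Hence δ ≥ (35/46)^(1/4) ≈ 0.934.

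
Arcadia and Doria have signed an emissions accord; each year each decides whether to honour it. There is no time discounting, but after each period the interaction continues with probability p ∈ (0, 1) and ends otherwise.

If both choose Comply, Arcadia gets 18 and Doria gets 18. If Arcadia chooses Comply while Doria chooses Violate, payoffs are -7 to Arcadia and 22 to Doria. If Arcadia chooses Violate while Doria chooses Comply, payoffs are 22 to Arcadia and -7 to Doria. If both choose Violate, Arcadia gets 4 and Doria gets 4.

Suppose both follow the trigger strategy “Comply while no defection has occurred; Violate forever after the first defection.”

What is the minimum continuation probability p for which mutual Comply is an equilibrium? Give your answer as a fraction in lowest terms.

Expected cooperation value is 18 + p·18 + p²·18 + … = 18/(1−p); deviation gives 22 + p·4/(1−p).
18 ≥ 22(1−p) + 4p ⇒ 18p ≥ 4 ⇒ p ≥ 4/18 = 2/9.

2/9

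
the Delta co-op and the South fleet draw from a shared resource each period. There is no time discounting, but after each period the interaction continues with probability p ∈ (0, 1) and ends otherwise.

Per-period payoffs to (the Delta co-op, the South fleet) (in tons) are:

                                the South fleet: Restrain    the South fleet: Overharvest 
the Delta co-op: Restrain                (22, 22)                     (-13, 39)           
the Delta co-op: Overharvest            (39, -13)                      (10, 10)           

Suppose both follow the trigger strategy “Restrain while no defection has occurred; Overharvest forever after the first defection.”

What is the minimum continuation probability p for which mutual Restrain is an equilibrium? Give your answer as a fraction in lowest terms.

17/29

Expected cooperation value is 22 + p·22 + p²·22 + … = 22/(1−p); deviation gives 39 + p·10/(1−p).
22 ≥ 39(1−p) + 10p ⇒ 29p ≥ 17 ⇒ p ≥ 17/29.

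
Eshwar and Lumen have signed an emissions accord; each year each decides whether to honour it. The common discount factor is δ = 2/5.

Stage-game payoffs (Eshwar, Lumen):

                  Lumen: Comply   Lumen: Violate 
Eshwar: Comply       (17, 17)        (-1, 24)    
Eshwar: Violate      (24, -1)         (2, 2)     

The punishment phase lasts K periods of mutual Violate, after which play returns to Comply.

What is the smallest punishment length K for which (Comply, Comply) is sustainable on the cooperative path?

2

No profitable deviation requires (17−2)(δ+…+δ^K) ≥ 24−17, i.e. δ+…+δ^K ≥ 7/15 ≈ 0.4667.
With δ = 2/5, the partial sums are K=1: 0.4000, K=2: 0.5600.
K = 2 is the first length at which the sum reaches 0.4667.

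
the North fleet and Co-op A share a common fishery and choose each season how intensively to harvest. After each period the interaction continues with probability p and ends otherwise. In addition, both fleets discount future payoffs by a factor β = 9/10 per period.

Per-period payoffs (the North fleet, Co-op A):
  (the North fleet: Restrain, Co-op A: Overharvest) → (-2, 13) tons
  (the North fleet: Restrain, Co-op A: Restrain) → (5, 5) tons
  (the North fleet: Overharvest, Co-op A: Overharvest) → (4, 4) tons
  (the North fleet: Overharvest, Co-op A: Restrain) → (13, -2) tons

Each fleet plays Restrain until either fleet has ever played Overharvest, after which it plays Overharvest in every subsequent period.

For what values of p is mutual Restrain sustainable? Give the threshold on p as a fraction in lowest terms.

With continuation probability p and discount β, the effective per-period discount factor is βp.
Grim-trigger IC: βp ≥ (13−5)/(13−4) = 8/9.
So p ≥ (8/9)/(9/10) = 80/81.

80/81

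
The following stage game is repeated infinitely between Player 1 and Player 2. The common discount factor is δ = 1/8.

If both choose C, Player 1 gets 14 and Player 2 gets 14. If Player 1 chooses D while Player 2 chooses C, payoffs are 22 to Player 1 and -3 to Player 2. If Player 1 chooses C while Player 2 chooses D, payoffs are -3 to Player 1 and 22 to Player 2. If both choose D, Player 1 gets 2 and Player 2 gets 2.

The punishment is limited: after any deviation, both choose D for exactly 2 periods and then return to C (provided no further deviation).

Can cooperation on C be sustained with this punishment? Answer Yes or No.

No

Comparing payoff streams over the 3 periods until play realigns: cooperate → 14(1+δ+…+δ^2); deviate → 22 + 2(δ+…+δ^2).
Cooperation is sustained iff (14−2)(δ+…+δ^2) ≥ 22−14.
δ+…+δ^2 = 1/8·(1−(1/8)^2)/(1−1/8) = 0.1406, and (22−14)/(14−2) = 0.6667.
0.1406 < 0.6667, so cooperation is not sustainable.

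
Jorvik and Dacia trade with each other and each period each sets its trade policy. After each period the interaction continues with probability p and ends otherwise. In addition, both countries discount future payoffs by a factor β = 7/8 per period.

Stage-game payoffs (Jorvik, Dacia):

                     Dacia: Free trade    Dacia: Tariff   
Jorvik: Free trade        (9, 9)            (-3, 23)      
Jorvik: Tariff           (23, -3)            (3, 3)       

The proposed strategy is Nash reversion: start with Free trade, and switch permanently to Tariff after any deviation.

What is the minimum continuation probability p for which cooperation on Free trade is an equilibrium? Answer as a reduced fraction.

4/5

Expected continuation weight on next period's payoff is β·p = 7/8·p, which plays the role of the discount factor.
Cooperation requires 7/8·p ≥ (23−9)/(23−3) = 7/10, hence p ≥ 4/5.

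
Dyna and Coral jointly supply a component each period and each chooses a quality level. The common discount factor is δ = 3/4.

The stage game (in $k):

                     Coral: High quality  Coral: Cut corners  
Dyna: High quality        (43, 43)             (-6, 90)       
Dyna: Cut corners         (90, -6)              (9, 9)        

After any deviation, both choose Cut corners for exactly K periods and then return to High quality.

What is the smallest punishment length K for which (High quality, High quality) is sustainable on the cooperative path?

IC: δ(1−δ^K)/(1−δ) ≥ (90−43)/(43−9) = 47/34.
With δ = 3/4: need 1 − δ^K ≥ 47/34·(1−3/4)/(3/4), i.e. δ^K ≤ 0.5392.
Since (3/4)^2 = 0.5625 and (3/4)^3 = 0.4219, the smallest such K is 3.

3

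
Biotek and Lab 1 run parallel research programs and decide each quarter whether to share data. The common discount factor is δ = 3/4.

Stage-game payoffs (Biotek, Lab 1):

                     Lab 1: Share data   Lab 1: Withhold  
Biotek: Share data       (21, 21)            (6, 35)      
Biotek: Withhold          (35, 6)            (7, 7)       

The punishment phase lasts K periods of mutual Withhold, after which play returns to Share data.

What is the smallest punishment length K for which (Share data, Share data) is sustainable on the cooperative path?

2

IC: δ(1−δ^K)/(1−δ) ≥ (35−21)/(21−7) = 1.
With δ = 3/4: need 1 − δ^K ≥ 1·(1−3/4)/(3/4), i.e. δ^K ≤ 0.6667.
Since (3/4)^1 = 0.7500 and (3/4)^2 = 0.5625, the smallest such K is 2.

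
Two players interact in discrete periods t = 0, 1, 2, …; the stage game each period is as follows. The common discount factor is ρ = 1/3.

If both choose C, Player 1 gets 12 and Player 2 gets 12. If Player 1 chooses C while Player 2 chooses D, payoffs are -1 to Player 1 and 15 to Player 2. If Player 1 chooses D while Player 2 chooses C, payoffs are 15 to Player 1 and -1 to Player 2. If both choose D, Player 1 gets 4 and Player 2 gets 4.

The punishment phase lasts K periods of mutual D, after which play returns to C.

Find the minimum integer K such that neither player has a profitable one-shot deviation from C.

2

No profitable deviation requires (12−4)(ρ+…+ρ^K) ≥ 15−12, i.e. ρ+…+ρ^K ≥ 3/8 ≈ 0.3750.
With ρ = 1/3, the partial sums are K=1: 0.3333, K=2: 0.4444.
K = 2 is the first length at which the sum reaches 0.3750.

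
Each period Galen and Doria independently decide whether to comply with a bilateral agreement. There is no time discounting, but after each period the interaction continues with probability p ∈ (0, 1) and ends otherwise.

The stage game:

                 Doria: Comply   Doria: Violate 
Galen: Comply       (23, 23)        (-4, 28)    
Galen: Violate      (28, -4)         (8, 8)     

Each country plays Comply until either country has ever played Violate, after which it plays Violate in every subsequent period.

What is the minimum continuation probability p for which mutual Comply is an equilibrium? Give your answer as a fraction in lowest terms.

1/4

With no time discounting, the continuation probability p plays the role of the discount factor.
Grim-trigger IC: 23/(1−p) ≥ 28 + 8p/(1−p) ⇒ p ≥ (28−23)/(28−8) = 1/4.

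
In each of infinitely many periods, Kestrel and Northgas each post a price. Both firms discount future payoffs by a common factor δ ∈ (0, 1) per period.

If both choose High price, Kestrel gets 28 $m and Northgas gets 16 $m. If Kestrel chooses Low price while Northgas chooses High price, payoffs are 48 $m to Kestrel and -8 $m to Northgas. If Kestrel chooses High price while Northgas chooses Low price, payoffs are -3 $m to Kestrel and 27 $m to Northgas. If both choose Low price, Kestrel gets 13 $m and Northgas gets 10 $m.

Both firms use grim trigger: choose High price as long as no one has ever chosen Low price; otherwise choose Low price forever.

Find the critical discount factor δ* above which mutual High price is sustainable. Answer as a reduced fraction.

Kestrel: cooperation gives 28 each period; deviation gives 48 once then 13 forever.
  28/(1−δ) ≥ 48 + 13δ/(1−δ) ⇒ δ ≥ 20/35 = 4/7.
Northgas: cooperation gives 16 each period; deviation gives 27 once then 10 forever.
  δ ≥ 11/17.
Both must hold, so the binding constraint is Northgas's: δ ≥ 11/17.

11/17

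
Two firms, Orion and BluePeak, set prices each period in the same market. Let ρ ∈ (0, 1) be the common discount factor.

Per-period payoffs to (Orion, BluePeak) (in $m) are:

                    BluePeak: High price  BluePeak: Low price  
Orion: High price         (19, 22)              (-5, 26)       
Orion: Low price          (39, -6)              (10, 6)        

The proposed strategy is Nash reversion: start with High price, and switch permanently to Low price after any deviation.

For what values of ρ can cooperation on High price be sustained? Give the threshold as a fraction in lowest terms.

20/29

Orion's threshold: (39−19)/(39−10) = 20/29.
BluePeak's threshold: (26−22)/(26−6) = 1/5.
20/29 > 1/5, so Orion binds and ρ* = 20/29.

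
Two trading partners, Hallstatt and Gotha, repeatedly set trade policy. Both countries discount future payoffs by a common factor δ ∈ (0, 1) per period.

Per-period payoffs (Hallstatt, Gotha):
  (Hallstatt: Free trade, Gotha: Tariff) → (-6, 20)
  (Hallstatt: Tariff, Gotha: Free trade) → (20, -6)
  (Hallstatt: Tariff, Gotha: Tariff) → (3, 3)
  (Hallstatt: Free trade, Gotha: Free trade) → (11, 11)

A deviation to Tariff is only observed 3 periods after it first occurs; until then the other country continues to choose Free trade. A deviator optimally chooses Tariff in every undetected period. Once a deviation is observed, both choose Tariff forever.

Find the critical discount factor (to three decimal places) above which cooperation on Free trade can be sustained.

Deviating for the 3 undetected periods gains 20−11 = 9 per period over cooperation, then loses 11−3 = 8 per period forever once punishment starts.
Gain: 9(1 + δ + … + δ^2); loss: 8·δ^3/(1−δ).
No profitable deviation ⇔ 9(1−δ^3) ≤ 8·δ^3, i.e. δ^3 ≥ 9/(9+8) = 9/17.
Hence δ ≥ (9/17)^(1/3) ≈ 0.809.

0.809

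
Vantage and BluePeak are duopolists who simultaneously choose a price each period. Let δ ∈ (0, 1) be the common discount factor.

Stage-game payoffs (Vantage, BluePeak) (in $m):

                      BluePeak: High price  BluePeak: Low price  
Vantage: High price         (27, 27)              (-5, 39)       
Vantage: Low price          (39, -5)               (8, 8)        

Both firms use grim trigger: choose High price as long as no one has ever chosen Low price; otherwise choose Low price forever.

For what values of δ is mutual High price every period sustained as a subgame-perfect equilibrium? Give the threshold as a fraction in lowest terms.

Cooperation forever yields 27 each period: 27/(1−δ).
Deviating yields 39 once, then 8 forever: 39 + 8δ/(1−δ).
No profitable deviation requires 27/(1−δ) ≥ 39 + 8δ/(1−δ).
Multiplying by (1−δ): 27 ≥ 39(1−δ) + 8δ = 39 − 31δ.
So 31δ ≥ 12, i.e. δ ≥ 12/31.

12/31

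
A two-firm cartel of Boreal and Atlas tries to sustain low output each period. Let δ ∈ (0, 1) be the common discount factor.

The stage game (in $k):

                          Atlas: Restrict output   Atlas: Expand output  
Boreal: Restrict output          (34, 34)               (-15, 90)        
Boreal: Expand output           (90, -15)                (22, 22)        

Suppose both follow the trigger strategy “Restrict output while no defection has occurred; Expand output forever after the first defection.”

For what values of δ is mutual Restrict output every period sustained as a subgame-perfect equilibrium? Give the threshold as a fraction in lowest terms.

Under grim trigger the critical discount factor is (T−C)/(T−P) with T = 90, C = 34, P = 22.
δ* = (90−34)/(90−22) = 56/68 = 14/17.

14/17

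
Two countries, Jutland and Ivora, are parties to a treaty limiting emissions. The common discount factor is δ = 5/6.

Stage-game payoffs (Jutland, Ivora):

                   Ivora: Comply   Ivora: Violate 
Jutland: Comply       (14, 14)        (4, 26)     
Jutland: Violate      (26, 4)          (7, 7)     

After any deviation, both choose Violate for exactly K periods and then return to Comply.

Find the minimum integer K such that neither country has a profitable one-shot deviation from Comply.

3

IC: δ(1−δ^K)/(1−δ) ≥ (26−14)/(14−7) = 12/7.
With δ = 5/6: need 1 − δ^K ≥ 12/7·(1−5/6)/(5/6), i.e. δ^K ≤ 0.6571.
Since (5/6)^2 = 0.6944 and (5/6)^3 = 0.5787, the smallest such K is 3.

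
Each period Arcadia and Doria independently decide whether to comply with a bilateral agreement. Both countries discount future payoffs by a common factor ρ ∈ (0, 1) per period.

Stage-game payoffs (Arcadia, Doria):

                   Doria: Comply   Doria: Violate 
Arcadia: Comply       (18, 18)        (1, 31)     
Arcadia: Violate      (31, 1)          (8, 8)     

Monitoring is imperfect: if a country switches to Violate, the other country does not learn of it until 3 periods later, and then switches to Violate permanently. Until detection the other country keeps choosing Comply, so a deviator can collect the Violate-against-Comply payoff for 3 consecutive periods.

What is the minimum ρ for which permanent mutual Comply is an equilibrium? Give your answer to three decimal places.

0.827

A deviator earns 31 for 3 periods, then 8 forever; cooperating earns 18 forever. Multiplying the IC by (1−ρ):
18 ≥ 31(1−ρ^3) + 8ρ^3, so 23·ρ^3 ≥ 13 and ρ^3 ≥ 13/23.
ρ ≥ (13/23)^(1/3) ≈ 0.827.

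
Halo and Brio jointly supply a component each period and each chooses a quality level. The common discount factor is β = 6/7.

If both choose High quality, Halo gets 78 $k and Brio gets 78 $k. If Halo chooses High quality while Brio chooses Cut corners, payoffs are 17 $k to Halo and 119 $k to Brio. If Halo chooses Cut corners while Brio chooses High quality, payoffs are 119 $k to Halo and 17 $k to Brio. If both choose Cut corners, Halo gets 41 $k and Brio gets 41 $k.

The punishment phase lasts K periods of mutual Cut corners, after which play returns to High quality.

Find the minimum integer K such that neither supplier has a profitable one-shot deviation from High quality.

Need Σ_{k=1}^{K} β^k ≥ (119−78)/(78−41) = 1.1081 at β = 6/7.
At K = 1 the sum is 0.8571 < 1.1081; at K = 2 it is 1.5918 ≥ 1.1081.
So the minimum punishment length is K = 2.

2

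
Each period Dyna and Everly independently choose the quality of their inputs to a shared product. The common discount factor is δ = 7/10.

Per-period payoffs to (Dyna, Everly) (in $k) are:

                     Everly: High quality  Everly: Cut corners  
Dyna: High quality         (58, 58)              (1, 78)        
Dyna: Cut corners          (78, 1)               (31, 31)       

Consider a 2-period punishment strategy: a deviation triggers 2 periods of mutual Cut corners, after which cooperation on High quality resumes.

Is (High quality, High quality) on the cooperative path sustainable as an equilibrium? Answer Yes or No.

A one-shot deviation gives 78 now, then 31 for 2 periods, then back to 58.
Gain from deviating: (78−58) today; loss: (58−31) in each of the next 2 periods.
No-deviation condition: (58−31)(δ+…+δ^2) ≥ 78−58, i.e. δ+…+δ^2 ≥ 20/27.
At δ = 7/10: δ+…+δ^2 = 1.1900 ≥ 0.7407.
So cooperation is sustainable.

Yes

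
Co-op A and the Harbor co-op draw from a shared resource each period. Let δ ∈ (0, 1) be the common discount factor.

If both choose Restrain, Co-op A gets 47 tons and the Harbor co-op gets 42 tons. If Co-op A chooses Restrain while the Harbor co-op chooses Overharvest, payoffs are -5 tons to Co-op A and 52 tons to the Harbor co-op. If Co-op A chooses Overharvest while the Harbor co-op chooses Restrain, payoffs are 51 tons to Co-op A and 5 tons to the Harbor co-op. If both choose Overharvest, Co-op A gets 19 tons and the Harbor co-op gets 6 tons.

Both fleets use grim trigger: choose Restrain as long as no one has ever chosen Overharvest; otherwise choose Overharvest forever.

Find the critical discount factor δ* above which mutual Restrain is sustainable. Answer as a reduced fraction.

5/23

For Co-op A: deviation gain 51−47 = 4, per-period punishment loss 47−19 = 28. IC gives δ ≥ 4/32 = 1/8.
For the Harbor co-op: gain 10, loss 36 per period, so δ ≥ 10/46 = 5/23.
The tighter constraint is the Harbor co-op's, so cooperation needs δ ≥ 5/23.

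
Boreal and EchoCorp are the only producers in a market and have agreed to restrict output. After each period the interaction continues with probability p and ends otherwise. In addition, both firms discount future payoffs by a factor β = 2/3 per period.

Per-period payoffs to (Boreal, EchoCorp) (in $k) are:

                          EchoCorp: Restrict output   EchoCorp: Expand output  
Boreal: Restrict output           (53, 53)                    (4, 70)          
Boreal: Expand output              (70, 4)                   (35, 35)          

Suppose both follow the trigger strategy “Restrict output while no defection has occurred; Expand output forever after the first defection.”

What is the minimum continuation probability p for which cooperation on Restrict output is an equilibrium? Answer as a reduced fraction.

51/70

Expected continuation weight on next period's payoff is β·p = 2/3·p, which plays the role of the discount factor.
Cooperation requires 2/3·p ≥ (70−53)/(70−35) = 17/35, hence p ≥ 51/70.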